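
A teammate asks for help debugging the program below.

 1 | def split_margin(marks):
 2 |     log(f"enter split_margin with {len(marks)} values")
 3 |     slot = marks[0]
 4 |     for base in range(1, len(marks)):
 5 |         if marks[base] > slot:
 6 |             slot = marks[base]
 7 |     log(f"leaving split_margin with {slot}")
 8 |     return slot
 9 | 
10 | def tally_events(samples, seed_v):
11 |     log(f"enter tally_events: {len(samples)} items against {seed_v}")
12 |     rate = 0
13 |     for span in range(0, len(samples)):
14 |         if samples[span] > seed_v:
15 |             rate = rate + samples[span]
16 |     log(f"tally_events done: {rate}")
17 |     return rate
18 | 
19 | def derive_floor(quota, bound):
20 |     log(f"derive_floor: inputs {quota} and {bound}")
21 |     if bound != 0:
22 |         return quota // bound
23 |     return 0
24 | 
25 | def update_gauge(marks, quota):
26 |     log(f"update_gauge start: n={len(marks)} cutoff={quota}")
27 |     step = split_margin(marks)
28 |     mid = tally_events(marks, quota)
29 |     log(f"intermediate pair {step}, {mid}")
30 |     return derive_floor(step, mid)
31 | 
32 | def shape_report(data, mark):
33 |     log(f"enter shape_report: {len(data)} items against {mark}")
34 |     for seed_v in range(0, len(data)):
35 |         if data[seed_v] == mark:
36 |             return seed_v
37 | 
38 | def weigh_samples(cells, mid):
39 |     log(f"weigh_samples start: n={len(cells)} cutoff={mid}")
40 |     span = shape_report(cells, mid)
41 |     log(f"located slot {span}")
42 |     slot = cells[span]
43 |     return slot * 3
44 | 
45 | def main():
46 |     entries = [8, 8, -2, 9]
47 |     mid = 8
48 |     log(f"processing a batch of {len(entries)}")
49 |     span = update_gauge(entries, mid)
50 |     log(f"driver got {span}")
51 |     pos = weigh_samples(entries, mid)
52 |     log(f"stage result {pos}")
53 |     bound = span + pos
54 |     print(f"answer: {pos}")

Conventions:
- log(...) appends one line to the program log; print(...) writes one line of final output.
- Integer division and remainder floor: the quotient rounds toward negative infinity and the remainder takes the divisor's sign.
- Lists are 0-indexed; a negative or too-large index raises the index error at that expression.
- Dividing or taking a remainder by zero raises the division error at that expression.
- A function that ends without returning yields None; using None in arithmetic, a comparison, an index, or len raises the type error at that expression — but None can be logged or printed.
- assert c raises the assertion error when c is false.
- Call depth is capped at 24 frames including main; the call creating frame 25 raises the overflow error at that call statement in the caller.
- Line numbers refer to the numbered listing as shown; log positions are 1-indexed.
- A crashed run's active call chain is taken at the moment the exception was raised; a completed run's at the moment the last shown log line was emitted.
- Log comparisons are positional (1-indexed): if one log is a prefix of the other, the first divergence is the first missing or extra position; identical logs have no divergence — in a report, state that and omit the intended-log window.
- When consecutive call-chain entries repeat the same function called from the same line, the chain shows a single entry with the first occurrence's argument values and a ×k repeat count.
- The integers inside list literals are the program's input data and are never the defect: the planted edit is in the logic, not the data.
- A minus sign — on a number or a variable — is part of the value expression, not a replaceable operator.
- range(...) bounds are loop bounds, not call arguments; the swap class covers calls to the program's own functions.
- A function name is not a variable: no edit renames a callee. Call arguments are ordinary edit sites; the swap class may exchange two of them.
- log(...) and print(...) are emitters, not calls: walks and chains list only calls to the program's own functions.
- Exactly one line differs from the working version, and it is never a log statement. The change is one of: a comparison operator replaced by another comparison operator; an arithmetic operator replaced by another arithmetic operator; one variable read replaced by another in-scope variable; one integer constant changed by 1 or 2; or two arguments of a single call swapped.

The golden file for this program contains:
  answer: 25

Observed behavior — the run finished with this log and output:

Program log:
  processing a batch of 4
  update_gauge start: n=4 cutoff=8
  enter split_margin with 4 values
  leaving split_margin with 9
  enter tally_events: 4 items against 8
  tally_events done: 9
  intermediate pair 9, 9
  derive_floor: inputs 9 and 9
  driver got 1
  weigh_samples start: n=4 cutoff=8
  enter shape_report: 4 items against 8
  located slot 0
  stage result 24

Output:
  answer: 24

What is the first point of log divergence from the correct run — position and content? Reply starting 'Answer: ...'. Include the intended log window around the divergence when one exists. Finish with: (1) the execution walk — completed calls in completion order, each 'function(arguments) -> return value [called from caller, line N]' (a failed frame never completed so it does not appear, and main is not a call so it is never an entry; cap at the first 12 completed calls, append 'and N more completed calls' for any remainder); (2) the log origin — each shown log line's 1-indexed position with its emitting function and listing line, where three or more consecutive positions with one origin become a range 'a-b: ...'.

Answer: none; the two logs match at every position.
Execution walk:
  split_margin([8, 8, -2, 9]) -> 9  [called from update_gauge, line 27]
  tally_events([8, 8, -2, 9], 8) -> 9  [called from update_gauge, line 28]
  derive_floor(9, 9) -> 1  [called from update_gauge, line 30]
  update_gauge([8, 8, -2, 9], 8) -> 1  [called from main, line 49]
  shape_report([8, 8, -2, 9], 8) -> 0  [called from weigh_samples, line 40]
  weigh_samples([8, 8, -2, 9], 8) -> 24  [called from main, line 51]
Log origins:
  1: emitted by main (line 48)
  2: emitted by update_gauge (line 26)
  3: emitted by split_margin (line 2)
  4: emitted by split_margin (line 7)
  5: emitted by tally_events (line 11)
  6: emitted by tally_events (line 16)
  7: emitted by update_gauge (line 29)
  8: emitted by derive_floor (line 20)
  9: emitted by main (line 50)
  10: emitted by weigh_samples (line 39)
  11: emitted by shape_report (line 33)
  12: emitted by weigh_samples (line 41)
  13: emitted by main (line 52)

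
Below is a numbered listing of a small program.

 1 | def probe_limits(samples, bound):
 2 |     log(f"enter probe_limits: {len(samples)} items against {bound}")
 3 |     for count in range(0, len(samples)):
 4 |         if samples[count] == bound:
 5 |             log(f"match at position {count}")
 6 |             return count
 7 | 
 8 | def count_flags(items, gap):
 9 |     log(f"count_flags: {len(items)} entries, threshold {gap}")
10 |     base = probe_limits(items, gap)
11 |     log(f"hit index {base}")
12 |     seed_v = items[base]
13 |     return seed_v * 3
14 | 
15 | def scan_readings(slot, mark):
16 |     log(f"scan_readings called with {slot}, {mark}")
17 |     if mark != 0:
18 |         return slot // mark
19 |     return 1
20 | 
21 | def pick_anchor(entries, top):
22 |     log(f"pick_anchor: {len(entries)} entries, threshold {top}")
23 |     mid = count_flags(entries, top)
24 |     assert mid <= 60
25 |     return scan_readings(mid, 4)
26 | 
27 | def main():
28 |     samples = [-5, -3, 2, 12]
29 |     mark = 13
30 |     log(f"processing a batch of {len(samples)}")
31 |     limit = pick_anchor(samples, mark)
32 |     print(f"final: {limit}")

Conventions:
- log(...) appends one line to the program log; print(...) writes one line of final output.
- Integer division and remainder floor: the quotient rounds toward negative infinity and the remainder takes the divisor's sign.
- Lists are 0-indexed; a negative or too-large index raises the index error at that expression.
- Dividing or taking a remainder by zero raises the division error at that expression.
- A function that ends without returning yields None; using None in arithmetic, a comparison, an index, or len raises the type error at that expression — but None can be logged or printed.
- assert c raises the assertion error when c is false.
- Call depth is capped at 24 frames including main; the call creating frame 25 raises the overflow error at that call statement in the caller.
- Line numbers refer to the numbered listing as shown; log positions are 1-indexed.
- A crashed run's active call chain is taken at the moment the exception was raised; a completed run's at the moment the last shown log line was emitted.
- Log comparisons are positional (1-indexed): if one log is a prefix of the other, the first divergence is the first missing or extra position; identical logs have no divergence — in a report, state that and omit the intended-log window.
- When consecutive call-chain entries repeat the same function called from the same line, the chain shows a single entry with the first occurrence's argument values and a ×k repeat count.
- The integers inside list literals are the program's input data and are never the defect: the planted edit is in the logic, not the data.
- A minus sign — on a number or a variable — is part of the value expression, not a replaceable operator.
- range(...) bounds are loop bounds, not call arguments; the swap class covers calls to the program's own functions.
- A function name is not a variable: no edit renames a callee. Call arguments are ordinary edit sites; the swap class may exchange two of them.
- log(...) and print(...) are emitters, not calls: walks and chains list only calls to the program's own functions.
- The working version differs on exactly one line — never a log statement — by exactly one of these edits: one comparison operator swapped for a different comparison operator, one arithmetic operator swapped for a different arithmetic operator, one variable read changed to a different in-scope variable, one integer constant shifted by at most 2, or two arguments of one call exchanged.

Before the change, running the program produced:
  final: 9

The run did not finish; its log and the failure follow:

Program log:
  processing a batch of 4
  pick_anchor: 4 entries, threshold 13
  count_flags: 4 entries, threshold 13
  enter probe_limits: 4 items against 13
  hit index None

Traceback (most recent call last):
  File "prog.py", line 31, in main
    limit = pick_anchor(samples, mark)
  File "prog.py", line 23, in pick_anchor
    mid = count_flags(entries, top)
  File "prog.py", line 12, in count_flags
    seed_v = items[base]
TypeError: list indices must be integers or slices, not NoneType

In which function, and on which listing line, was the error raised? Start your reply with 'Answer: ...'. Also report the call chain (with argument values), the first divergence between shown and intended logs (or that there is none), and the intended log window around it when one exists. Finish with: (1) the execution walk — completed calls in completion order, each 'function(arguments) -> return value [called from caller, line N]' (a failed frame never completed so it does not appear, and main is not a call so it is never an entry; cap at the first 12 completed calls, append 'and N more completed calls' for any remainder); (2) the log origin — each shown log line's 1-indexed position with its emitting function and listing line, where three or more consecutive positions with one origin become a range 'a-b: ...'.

Answer: the error was raised in count_flags, line 12.
Key observation: The earliest visible damage is log position 2 — 'pick_anchor: 4 entries, threshold 13' rather than the intended 'pick_anchor: 4 entries, threshold 12'.
Call chain: main -> pick_anchor([-5, -3, 2, 12], 13) (called at line 31) -> count_flags([-5, -3, 2, 12], 13) (called at line 23).
First divergence: position 2 — shown 'pick_anchor: 4 entries, threshold 13', intended 'pick_anchor: 4 entries, threshold 12'.
Intended log window:
  1: processing a batch of 4
  2: pick_anchor: 4 entries, threshold 12
  3: count_flags: 4 entries, threshold 12
Execution walk:
  probe_limits([-5, -3, 2, 12], 13) -> None  [called from count_flags, line 10]
Log line origins:
  1: from main, line 30
  2: from pick_anchor, line 22
  3: from count_flags, line 9
  4: from probe_limits, line 2
  5: from count_flags, line 11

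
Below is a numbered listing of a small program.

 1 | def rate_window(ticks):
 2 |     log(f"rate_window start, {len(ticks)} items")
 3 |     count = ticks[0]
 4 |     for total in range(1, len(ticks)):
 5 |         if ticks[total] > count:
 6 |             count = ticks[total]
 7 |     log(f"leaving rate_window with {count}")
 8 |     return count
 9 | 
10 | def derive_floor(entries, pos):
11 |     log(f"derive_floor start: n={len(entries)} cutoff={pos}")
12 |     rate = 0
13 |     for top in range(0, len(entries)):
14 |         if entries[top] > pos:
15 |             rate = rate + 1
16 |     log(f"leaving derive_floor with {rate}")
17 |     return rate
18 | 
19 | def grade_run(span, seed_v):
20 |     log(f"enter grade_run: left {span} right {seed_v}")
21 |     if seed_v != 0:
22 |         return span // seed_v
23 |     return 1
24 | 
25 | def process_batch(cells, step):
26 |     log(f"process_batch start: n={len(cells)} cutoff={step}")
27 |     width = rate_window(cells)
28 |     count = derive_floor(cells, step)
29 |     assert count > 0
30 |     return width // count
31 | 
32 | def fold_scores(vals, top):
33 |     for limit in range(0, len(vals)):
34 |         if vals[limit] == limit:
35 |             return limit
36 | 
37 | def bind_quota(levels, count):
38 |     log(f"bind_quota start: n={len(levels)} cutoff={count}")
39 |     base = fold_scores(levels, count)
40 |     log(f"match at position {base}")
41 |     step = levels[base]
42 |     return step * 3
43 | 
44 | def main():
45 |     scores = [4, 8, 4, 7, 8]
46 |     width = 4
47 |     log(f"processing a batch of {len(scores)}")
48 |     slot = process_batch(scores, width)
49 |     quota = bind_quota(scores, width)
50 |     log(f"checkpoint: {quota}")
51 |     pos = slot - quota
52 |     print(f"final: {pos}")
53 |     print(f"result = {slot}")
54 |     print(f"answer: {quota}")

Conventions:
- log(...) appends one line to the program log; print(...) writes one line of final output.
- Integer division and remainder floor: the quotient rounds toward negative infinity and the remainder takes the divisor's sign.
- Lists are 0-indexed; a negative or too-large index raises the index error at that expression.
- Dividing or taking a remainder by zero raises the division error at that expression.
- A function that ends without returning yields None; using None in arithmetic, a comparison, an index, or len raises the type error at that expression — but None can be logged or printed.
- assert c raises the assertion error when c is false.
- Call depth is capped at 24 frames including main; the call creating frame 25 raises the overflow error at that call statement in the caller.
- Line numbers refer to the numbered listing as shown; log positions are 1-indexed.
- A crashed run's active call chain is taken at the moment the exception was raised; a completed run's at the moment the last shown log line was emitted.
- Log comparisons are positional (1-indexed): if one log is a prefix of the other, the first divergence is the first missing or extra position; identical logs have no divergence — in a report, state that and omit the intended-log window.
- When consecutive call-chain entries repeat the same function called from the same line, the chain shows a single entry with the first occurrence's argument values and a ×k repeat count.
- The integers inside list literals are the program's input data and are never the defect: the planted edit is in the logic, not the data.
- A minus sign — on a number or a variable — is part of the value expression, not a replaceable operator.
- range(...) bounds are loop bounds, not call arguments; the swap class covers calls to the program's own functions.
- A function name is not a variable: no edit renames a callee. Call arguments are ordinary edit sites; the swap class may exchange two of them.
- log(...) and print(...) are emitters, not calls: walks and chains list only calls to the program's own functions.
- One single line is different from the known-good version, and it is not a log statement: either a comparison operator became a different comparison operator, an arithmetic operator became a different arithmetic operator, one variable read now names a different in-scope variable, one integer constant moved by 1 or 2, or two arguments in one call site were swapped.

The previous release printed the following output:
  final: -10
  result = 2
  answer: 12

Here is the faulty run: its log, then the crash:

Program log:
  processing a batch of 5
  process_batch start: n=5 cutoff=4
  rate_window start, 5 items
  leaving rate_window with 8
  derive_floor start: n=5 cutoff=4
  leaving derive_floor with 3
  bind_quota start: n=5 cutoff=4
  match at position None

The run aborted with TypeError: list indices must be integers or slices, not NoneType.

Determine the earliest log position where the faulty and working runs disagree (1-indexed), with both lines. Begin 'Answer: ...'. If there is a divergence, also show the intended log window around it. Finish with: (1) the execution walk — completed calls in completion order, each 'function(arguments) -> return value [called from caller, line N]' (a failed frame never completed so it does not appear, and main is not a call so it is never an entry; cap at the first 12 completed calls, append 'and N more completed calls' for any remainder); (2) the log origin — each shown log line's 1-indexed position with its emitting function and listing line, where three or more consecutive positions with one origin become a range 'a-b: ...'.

Answer: position 8 — the shown line 'match at position None' should read 'match at position 0'.
Intended log window:
  6: leaving derive_floor with 3
  7: bind_quota start: n=5 cutoff=4
  8: match at position 0
  9: checkpoint: 12
Execution walk:
  rate_window([4, 8, 4, 7, 8]) -> 8  [called from process_batch, line 27]
  derive_floor([4, 8, 4, 7, 8], 4) -> 3  [called from process_batch, line 28]
  process_batch([4, 8, 4, 7, 8], 4) -> 2  [called from main, line 48]
  fold_scores([4, 8, 4, 7, 8], 4) -> None  [called from bind_quota, line 39]
Origin of each log line:
  1: logged in main at line 47
  2: logged in process_batch at line 26
  3: logged in rate_window at line 2
  4: logged in rate_window at line 7
  5: logged in derive_floor at line 11
  6: logged in derive_floor at line 16
  7: logged in bind_quota at line 38
  8: logged in bind_quota at line 40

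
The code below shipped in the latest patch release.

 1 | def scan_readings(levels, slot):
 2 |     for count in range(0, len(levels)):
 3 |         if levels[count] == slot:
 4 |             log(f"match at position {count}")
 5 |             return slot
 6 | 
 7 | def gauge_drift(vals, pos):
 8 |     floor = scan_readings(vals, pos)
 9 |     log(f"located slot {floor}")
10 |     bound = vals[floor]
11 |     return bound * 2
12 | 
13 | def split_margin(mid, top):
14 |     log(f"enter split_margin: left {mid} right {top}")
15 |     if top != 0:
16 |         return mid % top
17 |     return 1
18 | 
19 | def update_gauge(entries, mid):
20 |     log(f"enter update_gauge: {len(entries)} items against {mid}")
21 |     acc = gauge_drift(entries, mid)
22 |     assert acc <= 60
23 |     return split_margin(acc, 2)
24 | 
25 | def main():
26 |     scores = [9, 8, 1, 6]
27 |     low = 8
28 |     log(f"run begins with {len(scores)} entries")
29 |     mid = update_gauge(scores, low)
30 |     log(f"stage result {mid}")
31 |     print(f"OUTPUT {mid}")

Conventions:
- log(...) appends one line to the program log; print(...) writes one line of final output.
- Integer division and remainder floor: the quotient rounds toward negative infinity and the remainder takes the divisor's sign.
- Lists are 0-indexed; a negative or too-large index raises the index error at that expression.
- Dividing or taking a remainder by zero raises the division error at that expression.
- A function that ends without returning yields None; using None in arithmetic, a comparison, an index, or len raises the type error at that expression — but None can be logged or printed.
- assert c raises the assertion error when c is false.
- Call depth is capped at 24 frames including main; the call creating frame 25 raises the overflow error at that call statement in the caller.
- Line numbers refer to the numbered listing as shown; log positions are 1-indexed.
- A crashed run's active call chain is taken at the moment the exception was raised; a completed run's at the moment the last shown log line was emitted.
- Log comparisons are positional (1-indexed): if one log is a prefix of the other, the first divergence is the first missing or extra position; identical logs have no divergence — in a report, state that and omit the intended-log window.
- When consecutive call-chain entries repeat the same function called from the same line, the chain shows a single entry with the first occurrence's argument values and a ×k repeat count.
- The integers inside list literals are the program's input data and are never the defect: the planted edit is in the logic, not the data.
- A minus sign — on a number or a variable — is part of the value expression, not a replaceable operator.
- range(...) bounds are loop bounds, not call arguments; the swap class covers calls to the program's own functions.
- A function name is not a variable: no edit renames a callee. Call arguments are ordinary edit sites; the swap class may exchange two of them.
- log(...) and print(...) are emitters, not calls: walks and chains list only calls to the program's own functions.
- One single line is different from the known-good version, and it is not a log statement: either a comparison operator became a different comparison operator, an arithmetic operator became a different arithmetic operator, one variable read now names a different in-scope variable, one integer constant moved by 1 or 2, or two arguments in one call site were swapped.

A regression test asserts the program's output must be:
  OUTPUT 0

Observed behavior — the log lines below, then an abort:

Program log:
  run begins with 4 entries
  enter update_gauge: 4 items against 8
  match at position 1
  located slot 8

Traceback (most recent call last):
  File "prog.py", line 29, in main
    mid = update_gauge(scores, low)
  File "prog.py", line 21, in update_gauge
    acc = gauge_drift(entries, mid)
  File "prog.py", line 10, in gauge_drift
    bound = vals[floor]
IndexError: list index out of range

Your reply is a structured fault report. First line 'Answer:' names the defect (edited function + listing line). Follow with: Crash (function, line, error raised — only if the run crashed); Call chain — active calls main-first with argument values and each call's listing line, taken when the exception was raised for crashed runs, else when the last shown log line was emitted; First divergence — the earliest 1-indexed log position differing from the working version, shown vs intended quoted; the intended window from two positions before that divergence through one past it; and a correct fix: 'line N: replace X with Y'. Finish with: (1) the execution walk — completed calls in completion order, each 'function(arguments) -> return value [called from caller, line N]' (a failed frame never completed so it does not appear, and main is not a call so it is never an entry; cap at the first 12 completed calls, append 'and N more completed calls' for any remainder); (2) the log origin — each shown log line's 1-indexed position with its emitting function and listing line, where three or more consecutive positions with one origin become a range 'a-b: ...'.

Answer: the defect is in scan_readings at line 5.
Key observation: At log position 4 the runs split — shown 'located slot 8', but the working version logs 'located slot 1'.
Crash: gauge_drift, line 10, IndexError.
Call chain: main -> update_gauge([9, 8, 1, 6], 8) (called at line 29) -> gauge_drift([9, 8, 1, 6], 8) (called at line 21).
First divergence: at position 4 the run shows 'located slot 8' where the working version logs 'located slot 1'.
Intended log window:
  2: enter update_gauge: 4 items against 8
  3: match at position 1
  4: located slot 1
  5: enter split_margin: left 16 right 2
Execution walk:
  scan_readings([9, 8, 1, 6], 8) -> 8  [called from gauge_drift, line 8]
Origin of each log line:
  1 — main, line 28
  2 — update_gauge, line 20
  3 — scan_readings, line 4
  4 — gauge_drift, line 9
A correct fix: line 5: replace `slot` with `count`.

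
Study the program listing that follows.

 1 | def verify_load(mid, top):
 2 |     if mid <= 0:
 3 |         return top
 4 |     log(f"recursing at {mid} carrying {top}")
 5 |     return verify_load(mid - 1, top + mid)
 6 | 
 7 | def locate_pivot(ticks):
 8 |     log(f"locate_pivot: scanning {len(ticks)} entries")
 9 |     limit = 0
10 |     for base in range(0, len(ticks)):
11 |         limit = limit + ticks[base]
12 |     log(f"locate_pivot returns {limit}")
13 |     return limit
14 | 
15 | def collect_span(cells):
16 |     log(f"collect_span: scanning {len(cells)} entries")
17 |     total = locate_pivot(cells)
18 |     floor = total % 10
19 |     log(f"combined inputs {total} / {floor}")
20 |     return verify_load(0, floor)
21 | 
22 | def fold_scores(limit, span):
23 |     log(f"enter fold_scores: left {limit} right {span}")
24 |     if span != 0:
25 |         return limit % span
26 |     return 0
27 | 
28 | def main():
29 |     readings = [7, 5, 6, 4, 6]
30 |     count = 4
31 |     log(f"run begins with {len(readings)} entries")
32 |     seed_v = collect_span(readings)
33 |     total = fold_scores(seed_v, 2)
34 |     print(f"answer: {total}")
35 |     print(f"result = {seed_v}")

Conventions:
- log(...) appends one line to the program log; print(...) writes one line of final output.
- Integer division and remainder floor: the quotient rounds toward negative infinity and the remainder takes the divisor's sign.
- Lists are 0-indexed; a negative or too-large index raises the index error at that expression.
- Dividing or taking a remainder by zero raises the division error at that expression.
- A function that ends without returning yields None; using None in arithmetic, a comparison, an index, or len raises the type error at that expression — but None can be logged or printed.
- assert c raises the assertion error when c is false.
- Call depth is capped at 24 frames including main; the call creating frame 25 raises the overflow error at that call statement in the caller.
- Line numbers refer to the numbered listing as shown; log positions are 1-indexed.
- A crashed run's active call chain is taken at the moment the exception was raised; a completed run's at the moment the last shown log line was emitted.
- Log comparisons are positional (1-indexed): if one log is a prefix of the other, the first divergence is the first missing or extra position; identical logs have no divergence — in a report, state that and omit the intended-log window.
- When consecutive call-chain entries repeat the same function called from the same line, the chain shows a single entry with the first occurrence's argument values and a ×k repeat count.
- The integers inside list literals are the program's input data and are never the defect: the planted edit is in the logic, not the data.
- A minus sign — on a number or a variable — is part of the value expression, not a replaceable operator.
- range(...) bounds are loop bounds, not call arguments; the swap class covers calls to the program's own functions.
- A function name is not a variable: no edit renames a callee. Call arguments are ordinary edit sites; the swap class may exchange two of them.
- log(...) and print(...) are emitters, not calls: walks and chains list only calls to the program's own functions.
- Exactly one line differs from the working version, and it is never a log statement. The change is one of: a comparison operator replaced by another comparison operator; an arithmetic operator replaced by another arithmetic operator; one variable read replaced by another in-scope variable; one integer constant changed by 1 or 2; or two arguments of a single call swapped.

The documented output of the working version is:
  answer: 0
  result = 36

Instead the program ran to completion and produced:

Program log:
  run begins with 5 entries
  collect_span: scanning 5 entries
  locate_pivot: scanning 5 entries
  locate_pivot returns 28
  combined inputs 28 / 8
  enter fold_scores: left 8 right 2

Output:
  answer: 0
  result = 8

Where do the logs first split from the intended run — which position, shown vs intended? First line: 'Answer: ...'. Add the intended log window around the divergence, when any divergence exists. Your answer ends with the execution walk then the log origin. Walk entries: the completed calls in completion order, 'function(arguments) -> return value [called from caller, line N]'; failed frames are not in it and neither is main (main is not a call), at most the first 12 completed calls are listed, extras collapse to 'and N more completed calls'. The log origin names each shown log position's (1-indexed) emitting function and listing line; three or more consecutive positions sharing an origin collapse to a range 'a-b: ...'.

Answer: at position 6 the run shows 'enter fold_scores: left 8 right 2' where the working version logs 'recursing at 8 carrying 0'.
Intended log window:
  4: locate_pivot returns 28
  5: combined inputs 28 / 8
  6: recursing at 8 carrying 0
  7: recursing at 7 carrying 8
Execution walk:
  locate_pivot([7, 5, 6, 4, 6]) -> 28  [called from collect_span, line 17]
  verify_load(0, 8) -> 8  [called from collect_span, line 20]
  collect_span([7, 5, 6, 4, 6]) -> 8  [called from main, line 32]
  fold_scores(8, 2) -> 0  [called from main, line 33]
Log origins:
  1: from main, line 31
  2: from collect_span, line 16
  3: from locate_pivot, line 8
  4: from locate_pivot, line 12
  5: from collect_span, line 19
  6: from fold_scores, line 23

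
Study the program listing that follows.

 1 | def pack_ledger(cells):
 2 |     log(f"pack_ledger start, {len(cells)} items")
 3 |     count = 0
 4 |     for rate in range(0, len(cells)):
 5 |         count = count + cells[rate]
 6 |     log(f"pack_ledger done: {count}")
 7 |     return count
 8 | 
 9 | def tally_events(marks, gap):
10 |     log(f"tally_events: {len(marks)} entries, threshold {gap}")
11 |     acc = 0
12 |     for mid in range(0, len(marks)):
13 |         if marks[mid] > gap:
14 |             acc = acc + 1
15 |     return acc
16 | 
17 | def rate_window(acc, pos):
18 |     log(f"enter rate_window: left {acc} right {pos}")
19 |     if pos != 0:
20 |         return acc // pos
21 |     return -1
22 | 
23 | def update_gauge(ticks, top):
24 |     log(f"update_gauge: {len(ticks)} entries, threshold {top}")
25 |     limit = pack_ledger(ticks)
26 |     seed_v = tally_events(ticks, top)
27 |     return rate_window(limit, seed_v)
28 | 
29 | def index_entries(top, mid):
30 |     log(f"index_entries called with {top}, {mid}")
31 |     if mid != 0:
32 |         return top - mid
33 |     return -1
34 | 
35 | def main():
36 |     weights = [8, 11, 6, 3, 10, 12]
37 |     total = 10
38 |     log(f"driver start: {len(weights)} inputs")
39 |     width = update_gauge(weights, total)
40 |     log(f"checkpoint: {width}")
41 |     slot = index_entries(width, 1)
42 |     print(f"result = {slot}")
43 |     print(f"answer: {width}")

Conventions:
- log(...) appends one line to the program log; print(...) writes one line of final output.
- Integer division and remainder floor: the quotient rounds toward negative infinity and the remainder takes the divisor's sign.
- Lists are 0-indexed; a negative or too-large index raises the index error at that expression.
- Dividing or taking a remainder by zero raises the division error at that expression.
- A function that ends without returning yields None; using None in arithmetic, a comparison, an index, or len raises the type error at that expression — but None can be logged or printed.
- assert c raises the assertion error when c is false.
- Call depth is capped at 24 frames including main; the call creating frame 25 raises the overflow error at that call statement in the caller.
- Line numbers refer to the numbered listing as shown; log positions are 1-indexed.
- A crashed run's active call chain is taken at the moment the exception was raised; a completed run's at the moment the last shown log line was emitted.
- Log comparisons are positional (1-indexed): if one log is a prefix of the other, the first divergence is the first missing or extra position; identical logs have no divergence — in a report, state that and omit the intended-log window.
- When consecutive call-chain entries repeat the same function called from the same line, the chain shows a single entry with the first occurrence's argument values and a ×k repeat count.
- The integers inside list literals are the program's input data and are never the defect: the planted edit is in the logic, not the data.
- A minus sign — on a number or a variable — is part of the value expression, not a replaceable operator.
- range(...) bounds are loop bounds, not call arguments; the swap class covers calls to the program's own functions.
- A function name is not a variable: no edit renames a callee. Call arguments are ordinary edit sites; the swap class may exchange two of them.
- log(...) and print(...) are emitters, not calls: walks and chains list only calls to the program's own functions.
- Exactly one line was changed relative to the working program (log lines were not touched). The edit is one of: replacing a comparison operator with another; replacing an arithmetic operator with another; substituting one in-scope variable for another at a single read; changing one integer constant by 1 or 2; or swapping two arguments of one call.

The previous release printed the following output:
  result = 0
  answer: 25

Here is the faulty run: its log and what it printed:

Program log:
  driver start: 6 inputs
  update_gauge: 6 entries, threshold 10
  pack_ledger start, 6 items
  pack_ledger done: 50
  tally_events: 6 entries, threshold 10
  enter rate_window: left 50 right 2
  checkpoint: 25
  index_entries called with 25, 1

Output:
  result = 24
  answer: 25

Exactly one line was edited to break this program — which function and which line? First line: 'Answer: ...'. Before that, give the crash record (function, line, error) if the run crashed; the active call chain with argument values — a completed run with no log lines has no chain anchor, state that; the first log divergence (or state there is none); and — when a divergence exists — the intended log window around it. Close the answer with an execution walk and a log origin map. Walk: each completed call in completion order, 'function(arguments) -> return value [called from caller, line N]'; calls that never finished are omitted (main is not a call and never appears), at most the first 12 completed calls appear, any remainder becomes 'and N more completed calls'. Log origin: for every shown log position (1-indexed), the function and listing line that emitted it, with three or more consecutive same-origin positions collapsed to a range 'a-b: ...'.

Answer: the defect is in index_entries at line 32.
Key observation: Every logged value matches the working version; the printed result is what differs.
Call chain: main -> index_entries(25, 1) (called at line 41).
First divergence: there is none — every log position agrees.
Execution walk:
  pack_ledger([8, 11, 6, 3, 10, 12]) -> 50  [called from update_gauge, line 25]
  tally_events([8, 11, 6, 3, 10, 12], 10) -> 2  [called from update_gauge, line 26]
  rate_window(50, 2) -> 25  [called from update_gauge, line 27]
  update_gauge([8, 11, 6, 3, 10, 12], 10) -> 25  [called from main, line 39]
  index_entries(25, 1) -> 24  [called from main, line 41]
Log origins:
  1: logged in main at line 38
  2: logged in update_gauge at line 24
  3: logged in pack_ledger at line 2
  4: logged in pack_ledger at line 6
  5: logged in tally_events at line 10
  6: logged in rate_window at line 18
  7: logged in main at line 40
  8: logged in index_entries at line 30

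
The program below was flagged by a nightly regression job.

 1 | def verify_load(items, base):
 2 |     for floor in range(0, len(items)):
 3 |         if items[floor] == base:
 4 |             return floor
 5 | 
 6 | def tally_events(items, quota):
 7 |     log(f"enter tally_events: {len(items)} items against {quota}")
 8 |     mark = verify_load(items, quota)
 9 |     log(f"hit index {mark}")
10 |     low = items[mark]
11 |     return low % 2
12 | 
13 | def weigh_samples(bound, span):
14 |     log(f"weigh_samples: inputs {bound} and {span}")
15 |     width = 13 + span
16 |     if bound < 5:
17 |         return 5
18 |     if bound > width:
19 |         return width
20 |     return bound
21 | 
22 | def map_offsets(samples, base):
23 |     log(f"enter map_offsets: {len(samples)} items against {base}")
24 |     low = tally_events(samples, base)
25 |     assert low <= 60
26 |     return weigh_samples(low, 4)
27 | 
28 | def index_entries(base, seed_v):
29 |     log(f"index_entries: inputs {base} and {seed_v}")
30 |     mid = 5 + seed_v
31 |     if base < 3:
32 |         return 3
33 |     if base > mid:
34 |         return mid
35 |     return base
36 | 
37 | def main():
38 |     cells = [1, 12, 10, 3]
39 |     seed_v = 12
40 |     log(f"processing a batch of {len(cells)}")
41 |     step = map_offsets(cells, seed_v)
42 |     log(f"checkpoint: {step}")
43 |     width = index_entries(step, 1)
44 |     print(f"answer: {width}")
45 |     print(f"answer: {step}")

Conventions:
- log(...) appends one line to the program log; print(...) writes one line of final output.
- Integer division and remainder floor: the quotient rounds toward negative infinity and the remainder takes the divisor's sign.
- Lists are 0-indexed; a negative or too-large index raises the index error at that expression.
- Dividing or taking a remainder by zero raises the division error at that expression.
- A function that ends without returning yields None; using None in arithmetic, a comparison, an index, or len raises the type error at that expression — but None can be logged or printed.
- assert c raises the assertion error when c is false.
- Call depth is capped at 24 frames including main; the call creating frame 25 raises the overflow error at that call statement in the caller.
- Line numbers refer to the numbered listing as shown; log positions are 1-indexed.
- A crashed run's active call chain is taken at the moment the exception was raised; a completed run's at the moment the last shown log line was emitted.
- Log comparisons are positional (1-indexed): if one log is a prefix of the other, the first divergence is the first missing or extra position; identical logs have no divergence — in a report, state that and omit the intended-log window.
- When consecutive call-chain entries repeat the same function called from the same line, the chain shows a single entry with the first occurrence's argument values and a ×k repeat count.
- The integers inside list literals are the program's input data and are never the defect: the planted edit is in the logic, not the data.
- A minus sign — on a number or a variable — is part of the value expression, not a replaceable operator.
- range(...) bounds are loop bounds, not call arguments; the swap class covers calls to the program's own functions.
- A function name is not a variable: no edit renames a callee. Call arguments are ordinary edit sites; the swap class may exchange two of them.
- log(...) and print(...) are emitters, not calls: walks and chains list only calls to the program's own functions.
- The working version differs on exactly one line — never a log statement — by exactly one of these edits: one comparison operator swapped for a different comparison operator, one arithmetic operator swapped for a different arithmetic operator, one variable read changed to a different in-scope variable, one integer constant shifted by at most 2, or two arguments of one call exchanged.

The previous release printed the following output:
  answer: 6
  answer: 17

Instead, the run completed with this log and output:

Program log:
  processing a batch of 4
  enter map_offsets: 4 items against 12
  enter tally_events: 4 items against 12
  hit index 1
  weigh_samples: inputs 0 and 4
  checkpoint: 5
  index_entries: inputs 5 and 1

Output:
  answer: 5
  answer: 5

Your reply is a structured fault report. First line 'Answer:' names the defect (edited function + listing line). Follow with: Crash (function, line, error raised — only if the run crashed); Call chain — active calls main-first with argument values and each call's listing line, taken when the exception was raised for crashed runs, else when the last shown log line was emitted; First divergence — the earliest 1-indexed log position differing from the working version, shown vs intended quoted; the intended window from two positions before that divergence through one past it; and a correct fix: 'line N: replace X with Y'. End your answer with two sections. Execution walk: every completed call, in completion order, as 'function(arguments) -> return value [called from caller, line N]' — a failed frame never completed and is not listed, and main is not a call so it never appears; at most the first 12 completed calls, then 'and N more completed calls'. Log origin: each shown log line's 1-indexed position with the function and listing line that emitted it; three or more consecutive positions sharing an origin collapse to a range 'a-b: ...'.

Answer: the defect is in tally_events at line 11.
The tell: At log position 5 the runs split — shown 'weigh_samples: inputs 0 and 4', but the working version logs 'weigh_samples: inputs 24 and 4'.
Call chain: main -> index_entries(5, 1) (called at line 43).
First divergence: position 5 — the shown line 'weigh_samples: inputs 0 and 4' should read 'weigh_samples: inputs 24 and 4'.
Intended log window:
  3: enter tally_events: 4 items against 12
  4: hit index 1
  5: weigh_samples: inputs 24 and 4
  6: checkpoint: 17
Execution walk:
  verify_load([1, 12, 10, 3], 12) -> 1  [called from tally_events, line 8]
  tally_events([1, 12, 10, 3], 12) -> 0  [called from map_offsets, line 24]
  weigh_samples(0, 4) -> 5  [called from map_offsets, line 26]
  map_offsets([1, 12, 10, 3], 12) -> 5  [called from main, line 41]
  index_entries(5, 1) -> 5  [called from main, line 43]
Log origins:
  1: emitted by main (line 40)
  2: emitted by map_offsets (line 23)
  3: emitted by tally_events (line 7)
  4: emitted by tally_events (line 9)
  5: emitted by weigh_samples (line 14)
  6: emitted by main (line 42)
  7: emitted by index_entries (line 29)
A correct fix: line 11: replace `%` with `*`.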